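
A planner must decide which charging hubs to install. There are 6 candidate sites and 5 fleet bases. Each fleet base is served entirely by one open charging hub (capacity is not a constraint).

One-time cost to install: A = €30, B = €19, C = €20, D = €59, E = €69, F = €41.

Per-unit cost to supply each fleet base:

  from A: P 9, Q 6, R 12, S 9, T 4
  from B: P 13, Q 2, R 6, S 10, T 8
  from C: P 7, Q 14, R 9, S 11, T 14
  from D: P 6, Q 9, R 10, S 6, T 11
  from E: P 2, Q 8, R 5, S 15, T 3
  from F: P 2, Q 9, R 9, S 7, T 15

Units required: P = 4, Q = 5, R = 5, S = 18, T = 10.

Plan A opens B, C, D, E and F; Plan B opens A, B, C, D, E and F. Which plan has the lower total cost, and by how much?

Plan A is cheaper by 30.

Plan A: {B, C, D, E, F}: P→E 2·4=8, Q→B 2·5=10, R→E 5·5=25, S→D 6·18=108, T→E 3·10=30. Service 181; fixed 208; total 389.
Plan B: {A, B, C, D, E, F}: P→E 2·4=8, Q→B 2·5=10, R→E 5·5=25, S→D 6·18=108, T→E 3·10=30. Service 181; fixed 238; total 419.
Difference: |389 − 419| = 30.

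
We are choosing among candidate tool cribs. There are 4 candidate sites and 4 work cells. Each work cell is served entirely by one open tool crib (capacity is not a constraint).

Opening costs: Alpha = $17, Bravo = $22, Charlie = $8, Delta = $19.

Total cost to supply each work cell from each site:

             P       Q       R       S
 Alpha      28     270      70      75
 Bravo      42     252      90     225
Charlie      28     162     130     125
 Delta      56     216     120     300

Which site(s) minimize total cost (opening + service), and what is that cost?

For any fixed open set, each work cell goes to its cheapest open site; total = fixed + service.
{Alpha, Charlie}: P→Alpha 28, Q→Charlie 162, R→Alpha 70, S→Alpha 75. Service 335; fixed 25; total 360.
{Alpha, Charlie, Delta}: service 335 + fixed 44 = 379
{Alpha, Bravo, Charlie}: P→Alpha 28, Q→Charlie 162, R→Alpha 70, S→Alpha 75. Service 335; fixed 47; total 382.
{Alpha, Bravo, Charlie, Delta}: service 335 + fixed 66 = 401
No other subset beats 360.

Open Alpha and Charlie; minimum total cost 360.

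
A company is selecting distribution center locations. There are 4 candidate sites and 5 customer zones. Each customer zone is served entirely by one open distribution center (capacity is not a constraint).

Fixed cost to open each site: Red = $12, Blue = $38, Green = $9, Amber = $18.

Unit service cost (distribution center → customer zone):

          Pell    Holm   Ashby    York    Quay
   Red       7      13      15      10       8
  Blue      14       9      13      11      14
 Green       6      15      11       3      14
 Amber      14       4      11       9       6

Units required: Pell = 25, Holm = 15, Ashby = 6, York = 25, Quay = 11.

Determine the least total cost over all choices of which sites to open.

For any fixed open set, each customer zone goes to its cheapest open site; total = fixed + service.
{Green, Amber}: Pell→Green 6·25=150, Holm→Amber 4·15=60, Ashby→Green 11·6=66, York→Green 3·25=75, Quay→Amber 6·11=66. Service 417; fixed 27; total 444.
{Red, Green, Amber}: service 417 + fixed 39 = 456
{Blue, Green, Amber}: service 417 + fixed 65 = 482
{Red, Blue, Green, Amber}: service 417 + fixed 77 = 494
No other subset beats 444.

Minimum total cost: 444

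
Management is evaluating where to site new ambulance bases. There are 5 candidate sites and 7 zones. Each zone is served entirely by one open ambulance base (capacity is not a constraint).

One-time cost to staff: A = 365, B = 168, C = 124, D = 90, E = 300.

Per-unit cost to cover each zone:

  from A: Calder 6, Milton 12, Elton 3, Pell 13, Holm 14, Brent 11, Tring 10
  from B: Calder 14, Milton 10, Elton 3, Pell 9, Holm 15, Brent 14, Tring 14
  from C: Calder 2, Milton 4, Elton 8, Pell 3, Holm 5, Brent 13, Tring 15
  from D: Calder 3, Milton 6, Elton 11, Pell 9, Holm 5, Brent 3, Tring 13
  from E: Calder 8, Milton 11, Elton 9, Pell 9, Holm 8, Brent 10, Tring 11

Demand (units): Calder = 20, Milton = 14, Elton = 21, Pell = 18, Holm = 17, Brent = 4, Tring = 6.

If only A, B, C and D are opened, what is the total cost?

Total cost: 1117

Each zone is assigned to its cheapest site among the open ones.
{A, B, C, D}: Calder→C 2·20=40, Milton→C 4·14=56, Elton→A 3·21=63, Pell→C 3·18=54, Holm→C 5·17=85, Brent→D 3·4=12, Tring→A 10·6=60. Service 370; fixed 747; total 1117.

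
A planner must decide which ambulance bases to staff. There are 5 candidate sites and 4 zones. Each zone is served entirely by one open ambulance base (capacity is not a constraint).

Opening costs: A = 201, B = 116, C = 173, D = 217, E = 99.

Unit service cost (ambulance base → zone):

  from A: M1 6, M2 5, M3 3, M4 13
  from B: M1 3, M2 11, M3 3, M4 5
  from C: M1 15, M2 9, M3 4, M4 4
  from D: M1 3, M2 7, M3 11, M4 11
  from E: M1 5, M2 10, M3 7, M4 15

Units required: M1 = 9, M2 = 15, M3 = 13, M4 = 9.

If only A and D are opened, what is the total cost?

Each zone is assigned to its cheapest site among the open ones.
{A, D}: M1→D 3·9=27, M2→A 5·15=75, M3→A 3·13=39, M4→D 11·9=99. Service 240; fixed 418; total 658.

Total cost: 658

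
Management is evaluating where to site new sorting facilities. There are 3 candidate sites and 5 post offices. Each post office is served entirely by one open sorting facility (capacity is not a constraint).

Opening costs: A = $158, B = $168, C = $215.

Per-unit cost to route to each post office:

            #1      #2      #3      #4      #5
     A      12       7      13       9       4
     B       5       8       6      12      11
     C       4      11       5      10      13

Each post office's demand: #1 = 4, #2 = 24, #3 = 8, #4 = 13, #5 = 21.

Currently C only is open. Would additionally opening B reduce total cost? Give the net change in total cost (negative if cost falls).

Current service cost with {C}: 723.
Adding B: each post office re-picks its cheapest; new service cost 609, saving 114.
Extra fixed cost: 168. Net change = 168 − 114 = 54.
(Totals: 938 → 992.)

No — net change +54 (cost rises by 54).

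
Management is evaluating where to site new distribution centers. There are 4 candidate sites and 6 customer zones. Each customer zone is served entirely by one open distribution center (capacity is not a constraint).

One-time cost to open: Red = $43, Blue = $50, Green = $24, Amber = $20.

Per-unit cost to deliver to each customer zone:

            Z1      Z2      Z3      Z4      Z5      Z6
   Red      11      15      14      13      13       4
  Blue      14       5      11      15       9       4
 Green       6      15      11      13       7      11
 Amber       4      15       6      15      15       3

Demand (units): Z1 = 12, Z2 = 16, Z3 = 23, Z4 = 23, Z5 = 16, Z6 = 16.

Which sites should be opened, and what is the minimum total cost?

For any fixed open set, each customer zone goes to its cheapest open site; total = fixed + service.
{Blue, Green, Amber}: Z1→Amber 4·12=48, Z2→Blue 5·16=80, Z3→Amber 6·23=138, Z4→Green 13·23=299, Z5→Green 7·16=112, Z6→Amber 3·16=48. Service 725; fixed 94; total 819.
{Red, Blue, Green, Amber}: Z1→Amber 4·12=48, Z2→Blue 5·16=80, Z3→Amber 6·23=138, Z4→Red 13·23=299, Z5→Green 7·16=112, Z6→Amber 3·16=48. Service 725; fixed 137; total 862.
{Red, Blue, Amber}: service 757 + fixed 113 = 870
{Amber}: Z1→Amber 4·12=48, Z2→Amber 15·16=240, Z3→Amber 6·23=138, Z4→Amber 15·23=345, Z5→Amber 15·16=240, Z6→Amber 3·16=48. Service 1059; fixed 20; total 1079.
No other subset beats 819.

Open Blue, Green and Amber; minimum total cost 819.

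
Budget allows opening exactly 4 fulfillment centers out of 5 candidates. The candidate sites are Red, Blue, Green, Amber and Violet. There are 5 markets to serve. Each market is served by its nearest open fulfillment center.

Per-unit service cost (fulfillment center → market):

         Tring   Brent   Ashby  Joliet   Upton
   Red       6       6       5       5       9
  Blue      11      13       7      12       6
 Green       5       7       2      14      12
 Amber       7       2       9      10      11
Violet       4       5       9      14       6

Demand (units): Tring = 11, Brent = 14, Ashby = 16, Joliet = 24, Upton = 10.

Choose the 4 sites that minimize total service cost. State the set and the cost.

With exactly 4 open, each market uses its cheapest among the chosen.
{Red, Green, Amber, Violet}: Tring→Violet 4·11=44, Brent→Amber 2·14=28, Ashby→Green 2·16=32, Joliet→Red 5·24=120, Upton→Violet 6·10=60. Service cost 284.
{Red, Blue, Green, Amber}: service cost 295
{Red, Blue, Green, Violet}: service cost 326
Among all 5 size-4 choices, {Red, Green, Amber, Violet} is lowest.

Choose Red, Green, Amber and Violet; total service cost 284.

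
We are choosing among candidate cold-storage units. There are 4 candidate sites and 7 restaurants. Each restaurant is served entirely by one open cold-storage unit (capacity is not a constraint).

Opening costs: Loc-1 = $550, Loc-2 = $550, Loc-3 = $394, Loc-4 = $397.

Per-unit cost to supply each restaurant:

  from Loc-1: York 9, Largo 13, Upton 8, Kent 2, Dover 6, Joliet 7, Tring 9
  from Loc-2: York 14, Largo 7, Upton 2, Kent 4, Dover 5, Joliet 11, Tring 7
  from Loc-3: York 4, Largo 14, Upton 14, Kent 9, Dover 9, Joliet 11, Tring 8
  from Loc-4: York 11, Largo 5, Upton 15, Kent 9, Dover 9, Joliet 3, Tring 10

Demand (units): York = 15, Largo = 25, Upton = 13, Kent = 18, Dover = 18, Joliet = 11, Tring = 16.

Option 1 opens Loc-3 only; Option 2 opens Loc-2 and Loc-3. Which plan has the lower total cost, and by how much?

Option 1: {Loc-3}: York→Loc-3 4·15=60, Largo→Loc-3 14·25=350, Upton→Loc-3 14·13=182, Kent→Loc-3 9·18=162, Dover→Loc-3 9·18=162, Joliet→Loc-3 11·11=121, Tring→Loc-3 8·16=128. Service 1165; fixed 394; total 1559.
Option 2: {Loc-2, Loc-3}: York→Loc-3 4·15=60, Largo→Loc-2 7·25=175, Upton→Loc-2 2·13=26, Kent→Loc-2 4·18=72, Dover→Loc-2 5·18=90, Joliet→Loc-2 11·11=121, Tring→Loc-2 7·16=112. Service 656; fixed 944; total 1600.
Difference: |1559 − 1600| = 41.

Option 1 is cheaper by 41.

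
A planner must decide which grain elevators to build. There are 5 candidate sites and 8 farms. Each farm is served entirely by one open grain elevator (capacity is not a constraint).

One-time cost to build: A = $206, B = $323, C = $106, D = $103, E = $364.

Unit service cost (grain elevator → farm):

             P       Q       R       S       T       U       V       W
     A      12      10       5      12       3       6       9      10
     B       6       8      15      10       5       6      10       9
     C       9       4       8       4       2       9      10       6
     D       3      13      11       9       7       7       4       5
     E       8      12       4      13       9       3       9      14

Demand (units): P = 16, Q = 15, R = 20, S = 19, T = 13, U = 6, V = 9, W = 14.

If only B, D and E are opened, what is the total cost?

Each farm is assigned to its cheapest site among the open ones.
{B, D, E}: P→D 3·16=48, Q→B 8·15=120, R→E 4·20=80, S→D 9·19=171, T→B 5·13=65, U→E 3·6=18, V→D 4·9=36, W→D 5·14=70. Service 608; fixed 790; total 1398.

Total cost: 1398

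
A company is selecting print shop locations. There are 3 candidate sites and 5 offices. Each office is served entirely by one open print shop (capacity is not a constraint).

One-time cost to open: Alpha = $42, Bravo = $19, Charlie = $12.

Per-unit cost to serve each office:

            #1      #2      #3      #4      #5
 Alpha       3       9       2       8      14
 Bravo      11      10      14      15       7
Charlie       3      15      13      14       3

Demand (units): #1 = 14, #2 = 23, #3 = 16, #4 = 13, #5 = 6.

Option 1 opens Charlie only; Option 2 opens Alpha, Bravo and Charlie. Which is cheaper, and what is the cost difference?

Option 1: {Charlie}: #1→Charlie 3·14=42, #2→Charlie 15·23=345, #3→Charlie 13·16=208, #4→Charlie 14·13=182, #5→Charlie 3·6=18. Service 795; fixed 12; total 807.
Option 2: {Alpha, Bravo, Charlie}: #1→Alpha 3·14=42, #2→Alpha 9·23=207, #3→Alpha 2·16=32, #4→Alpha 8·13=104, #5→Charlie 3·6=18. Service 403; fixed 73; total 476.
Difference: |807 − 476| = 331.

Option 2 is cheaper by 331.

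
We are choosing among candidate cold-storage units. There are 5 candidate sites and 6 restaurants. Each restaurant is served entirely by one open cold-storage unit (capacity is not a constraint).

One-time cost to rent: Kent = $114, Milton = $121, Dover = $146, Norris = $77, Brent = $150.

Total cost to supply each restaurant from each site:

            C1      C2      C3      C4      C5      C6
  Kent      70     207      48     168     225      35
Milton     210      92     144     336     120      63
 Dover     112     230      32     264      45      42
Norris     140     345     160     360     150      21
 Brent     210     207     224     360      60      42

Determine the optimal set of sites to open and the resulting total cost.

For any fixed open set, each restaurant goes to its cheapest open site; total = fixed + service.
{Kent, Milton}: C1→Kent 70, C2→Milton 92, C3→Kent 48, C4→Kent 168, C5→Milton 120, C6→Kent 35. Service 533; fixed 235; total 768.
{Kent, Dover}: service 557 + fixed 260 = 817
{Kent, Milton, Dover}: service 442 + fixed 381 = 823
{Kent, Milton, Dover, Norris, Brent}: C1→Kent 70, C2→Milton 92, C3→Dover 32, C4→Kent 168, C5→Dover 45, C6→Norris 21. Service 428; fixed 608; total 1036.
No other subset beats 768.

Open Kent and Milton; minimum total cost 768.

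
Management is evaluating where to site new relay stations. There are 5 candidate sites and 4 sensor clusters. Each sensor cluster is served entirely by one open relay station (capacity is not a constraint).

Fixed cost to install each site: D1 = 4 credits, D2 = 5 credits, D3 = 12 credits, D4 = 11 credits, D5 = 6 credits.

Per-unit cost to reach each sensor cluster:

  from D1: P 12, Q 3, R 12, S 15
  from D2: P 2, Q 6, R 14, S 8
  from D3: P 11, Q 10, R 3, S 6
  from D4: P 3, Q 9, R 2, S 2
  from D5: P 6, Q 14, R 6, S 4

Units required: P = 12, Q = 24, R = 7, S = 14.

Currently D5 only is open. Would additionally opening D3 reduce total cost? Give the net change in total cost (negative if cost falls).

Yes — net change −105 (cost falls by 105).

Current service cost with {D5}: 506.
Adding D3: each sensor cluster re-picks its cheapest; new service cost 389, saving 117.
Extra fixed cost: 12. Net change = 12 − 117 = -105.
(Totals: 512 → 407.)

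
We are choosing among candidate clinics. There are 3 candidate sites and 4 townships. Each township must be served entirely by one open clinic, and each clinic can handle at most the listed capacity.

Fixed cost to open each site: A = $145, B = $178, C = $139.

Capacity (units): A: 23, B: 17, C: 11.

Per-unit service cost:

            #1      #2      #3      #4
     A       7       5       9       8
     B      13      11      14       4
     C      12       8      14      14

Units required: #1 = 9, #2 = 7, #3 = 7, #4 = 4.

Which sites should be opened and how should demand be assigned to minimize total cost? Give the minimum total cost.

Minimum total cost: 498

Open {A, C}: #1→A 7·9=63, #2→C 8·7=56, #3→A 9·7=63, #4→A 8·4=32.
Loads: A carries 20/23, C carries 7/11. Service 214; fixed 284; total 498.
Next best feasible plan costs 500.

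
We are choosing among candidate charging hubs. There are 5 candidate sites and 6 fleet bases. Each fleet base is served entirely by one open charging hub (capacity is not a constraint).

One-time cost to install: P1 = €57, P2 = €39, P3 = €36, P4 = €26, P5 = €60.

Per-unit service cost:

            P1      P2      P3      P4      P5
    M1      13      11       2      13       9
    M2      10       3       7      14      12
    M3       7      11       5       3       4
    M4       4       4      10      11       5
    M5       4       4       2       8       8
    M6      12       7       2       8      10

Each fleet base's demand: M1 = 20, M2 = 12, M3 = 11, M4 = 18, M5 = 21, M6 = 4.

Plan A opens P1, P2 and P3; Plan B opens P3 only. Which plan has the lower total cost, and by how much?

Plan A is cheaper by 60.

Plan A: {P1, P2, P3}: M1→P3 2·20=40, M2→P2 3·12=36, M3→P3 5·11=55, M4→P1 4·18=72, M5→P3 2·21=42, M6→P3 2·4=8. Service 253; fixed 132; total 385.
Plan B: {P3}: M1→P3 2·20=40, M2→P3 7·12=84, M3→P3 5·11=55, M4→P3 10·18=180, M5→P3 2·21=42, M6→P3 2·4=8. Service 409; fixed 36; total 445.
Difference: |385 − 445| = 60.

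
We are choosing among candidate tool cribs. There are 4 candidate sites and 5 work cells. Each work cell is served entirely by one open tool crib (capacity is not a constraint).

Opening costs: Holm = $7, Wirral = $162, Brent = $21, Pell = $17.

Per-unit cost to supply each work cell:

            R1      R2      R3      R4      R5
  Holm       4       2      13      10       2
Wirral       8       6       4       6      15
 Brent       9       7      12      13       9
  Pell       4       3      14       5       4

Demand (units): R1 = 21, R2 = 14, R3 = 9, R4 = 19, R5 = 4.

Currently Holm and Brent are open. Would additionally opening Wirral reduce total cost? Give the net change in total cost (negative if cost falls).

No — net change +14 (cost rises by 14).

Current service cost with {Holm, Brent}: 418.
Adding Wirral: each work cell re-picks its cheapest; new service cost 270, saving 148.
Extra fixed cost: 162. Net change = 162 − 148 = 14.
(Totals: 446 → 460.)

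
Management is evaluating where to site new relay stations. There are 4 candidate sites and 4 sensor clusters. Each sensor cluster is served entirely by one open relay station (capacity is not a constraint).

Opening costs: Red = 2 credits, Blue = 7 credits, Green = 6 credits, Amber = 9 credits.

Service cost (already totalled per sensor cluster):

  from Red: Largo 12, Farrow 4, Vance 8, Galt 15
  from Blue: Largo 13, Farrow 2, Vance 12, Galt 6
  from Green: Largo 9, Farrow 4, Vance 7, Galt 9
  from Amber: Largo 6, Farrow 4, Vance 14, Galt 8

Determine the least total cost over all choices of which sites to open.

Minimum total cost: 35

For any fixed open set, each sensor cluster goes to its cheapest open site; total = fixed + service.
{Green}: Largo→Green 9, Farrow→Green 4, Vance→Green 7, Galt→Green 9. Service 29; fixed 6; total 35.
{Red, Blue}: Largo→Red 12, Farrow→Blue 2, Vance→Red 8, Galt→Blue 6. Service 28; fixed 9; total 37.
{Red, Green}: service 29 + fixed 8 = 37
{Red, Blue, Green, Amber}: service 21 + fixed 24 = 45
No other subset beats 35.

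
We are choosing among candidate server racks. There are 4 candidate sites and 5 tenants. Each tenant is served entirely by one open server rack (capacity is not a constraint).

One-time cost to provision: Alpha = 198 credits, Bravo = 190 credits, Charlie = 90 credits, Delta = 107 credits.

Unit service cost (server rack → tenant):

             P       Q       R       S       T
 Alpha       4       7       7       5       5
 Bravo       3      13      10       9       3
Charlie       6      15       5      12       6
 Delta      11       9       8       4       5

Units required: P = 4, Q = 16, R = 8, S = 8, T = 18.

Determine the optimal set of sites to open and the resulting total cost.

For any fixed open set, each tenant goes to its cheapest open site; total = fixed + service.
{Delta}: P→Delta 11·4=44, Q→Delta 9·16=144, R→Delta 8·8=64, S→Delta 4·8=32, T→Delta 5·18=90. Service 374; fixed 107; total 481.
{Alpha}: service 314 + fixed 198 = 512
{Charlie, Delta}: P→Charlie 6·4=24, Q→Delta 9·16=144, R→Charlie 5·8=40, S→Delta 4·8=32, T→Delta 5·18=90. Service 330; fixed 197; total 527.
{Alpha, Bravo, Charlie, Delta}: service 250 + fixed 585 = 835
(All 15 nonempty subsets were checked; Delta only is lowest.)

Open Delta only; minimum total cost 481.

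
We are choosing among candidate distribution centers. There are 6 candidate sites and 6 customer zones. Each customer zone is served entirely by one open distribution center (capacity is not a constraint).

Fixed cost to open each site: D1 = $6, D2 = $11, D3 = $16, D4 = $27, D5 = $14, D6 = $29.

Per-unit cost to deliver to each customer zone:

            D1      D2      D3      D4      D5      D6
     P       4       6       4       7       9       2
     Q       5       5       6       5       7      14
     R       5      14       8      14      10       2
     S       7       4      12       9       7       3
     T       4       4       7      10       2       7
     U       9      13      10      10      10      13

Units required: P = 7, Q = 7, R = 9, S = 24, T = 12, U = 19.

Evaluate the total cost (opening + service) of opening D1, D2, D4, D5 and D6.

Each customer zone is assigned to its cheapest site among the open ones.
{D1, D2, D4, D5, D6}: P→D6 2·7=14, Q→D1 5·7=35, R→D6 2·9=18, S→D6 3·24=72, T→D5 2·12=24, U→D1 9·19=171. Service 334; fixed 87; total 421.

Total cost: 421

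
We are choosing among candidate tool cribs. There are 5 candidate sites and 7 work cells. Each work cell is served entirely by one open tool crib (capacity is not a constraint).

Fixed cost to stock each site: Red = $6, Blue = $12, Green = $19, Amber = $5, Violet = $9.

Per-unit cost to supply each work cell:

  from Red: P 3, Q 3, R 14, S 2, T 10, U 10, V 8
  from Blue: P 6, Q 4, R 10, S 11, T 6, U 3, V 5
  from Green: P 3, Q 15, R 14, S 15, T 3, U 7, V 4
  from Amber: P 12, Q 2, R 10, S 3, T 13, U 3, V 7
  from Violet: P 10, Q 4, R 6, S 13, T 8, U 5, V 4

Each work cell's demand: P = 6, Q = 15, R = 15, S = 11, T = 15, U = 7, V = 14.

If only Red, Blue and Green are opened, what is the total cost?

Total cost: 394

Each work cell is assigned to its cheapest site among the open ones.
{Red, Blue, Green}: P→Red 3·6=18, Q→Red 3·15=45, R→Blue 10·15=150, S→Red 2·11=22, T→Green 3·15=45, U→Blue 3·7=21, V→Green 4·14=56. Service 357; fixed 37; total 394.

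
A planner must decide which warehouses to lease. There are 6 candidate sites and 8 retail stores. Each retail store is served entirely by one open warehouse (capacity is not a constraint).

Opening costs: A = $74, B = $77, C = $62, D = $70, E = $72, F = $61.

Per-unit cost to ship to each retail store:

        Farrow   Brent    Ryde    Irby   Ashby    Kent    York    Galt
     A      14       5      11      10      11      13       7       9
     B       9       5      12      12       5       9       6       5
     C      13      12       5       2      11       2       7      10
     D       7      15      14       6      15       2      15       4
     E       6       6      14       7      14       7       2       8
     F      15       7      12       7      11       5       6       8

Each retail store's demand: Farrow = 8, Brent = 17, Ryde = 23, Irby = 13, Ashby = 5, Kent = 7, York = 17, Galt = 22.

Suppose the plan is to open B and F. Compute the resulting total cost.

Each retail store is assigned to its cheapest site among the open ones.
{B, F}: Farrow→B 9·8=72, Brent→B 5·17=85, Ryde→B 12·23=276, Irby→F 7·13=91, Ashby→B 5·5=25, Kent→F 5·7=35, York→B 6·17=102, Galt→B 5·22=110. Service 796; fixed 138; total 934.

Total cost: 934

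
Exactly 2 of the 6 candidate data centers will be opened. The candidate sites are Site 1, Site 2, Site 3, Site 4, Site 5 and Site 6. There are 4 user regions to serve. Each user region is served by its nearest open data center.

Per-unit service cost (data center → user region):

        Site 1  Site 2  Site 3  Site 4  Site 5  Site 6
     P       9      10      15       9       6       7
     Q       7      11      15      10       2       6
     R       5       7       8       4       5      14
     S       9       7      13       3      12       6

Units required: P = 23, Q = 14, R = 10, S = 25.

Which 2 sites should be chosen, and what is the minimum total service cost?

Choose Site 4 and Site 5; total service cost 281.

With exactly 2 open, each user region uses its cheapest among the chosen.
{Site 4, Site 5}: P→Site 5 6·23=138, Q→Site 5 2·14=28, R→Site 4 4·10=40, S→Site 4 3·25=75. Service cost 281.
{Site 4, Site 6}: service cost 360
{Site 5, Site 6}: service cost 366
Among all 15 size-2 choices, {Site 4, Site 5} is lowest.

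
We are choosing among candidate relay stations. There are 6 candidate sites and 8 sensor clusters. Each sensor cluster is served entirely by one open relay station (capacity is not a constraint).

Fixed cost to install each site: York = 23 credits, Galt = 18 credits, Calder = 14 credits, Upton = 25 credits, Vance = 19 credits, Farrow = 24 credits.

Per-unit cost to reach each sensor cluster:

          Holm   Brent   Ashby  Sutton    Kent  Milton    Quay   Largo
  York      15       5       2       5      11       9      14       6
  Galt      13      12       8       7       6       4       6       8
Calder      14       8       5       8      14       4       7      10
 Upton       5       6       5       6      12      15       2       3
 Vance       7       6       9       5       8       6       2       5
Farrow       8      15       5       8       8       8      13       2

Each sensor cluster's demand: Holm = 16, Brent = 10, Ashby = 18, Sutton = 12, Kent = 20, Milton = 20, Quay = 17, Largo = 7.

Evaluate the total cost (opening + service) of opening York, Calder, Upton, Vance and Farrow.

Each sensor cluster is assigned to its cheapest site among the open ones.
{York, Calder, Upton, Vance, Farrow}: Holm→Upton 5·16=80, Brent→York 5·10=50, Ashby→York 2·18=36, Sutton→York 5·12=60, Kent→Vance 8·20=160, Milton→Calder 4·20=80, Quay→Upton 2·17=34, Largo→Farrow 2·7=14. Service 514; fixed 105; total 619.

Total cost: 619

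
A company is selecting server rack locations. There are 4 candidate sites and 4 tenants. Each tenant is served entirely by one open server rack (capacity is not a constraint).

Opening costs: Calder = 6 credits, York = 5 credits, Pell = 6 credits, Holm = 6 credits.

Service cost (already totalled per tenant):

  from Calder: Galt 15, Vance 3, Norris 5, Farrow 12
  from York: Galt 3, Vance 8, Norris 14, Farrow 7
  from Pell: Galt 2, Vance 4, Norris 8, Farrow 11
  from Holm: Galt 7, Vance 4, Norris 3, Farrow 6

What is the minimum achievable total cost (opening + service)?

Minimum total cost: 26

For any fixed open set, each tenant goes to its cheapest open site; total = fixed + service.
{Holm}: Galt→Holm 7, Vance→Holm 4, Norris→Holm 3, Farrow→Holm 6. Service 20; fixed 6; total 26.
{York, Holm}: service 16 + fixed 11 = 27
{Pell, Holm}: service 15 + fixed 12 = 27
{Calder, York, Pell, Holm}: service 14 + fixed 23 = 37
(All 15 nonempty subsets were checked; Holm only is lowest.)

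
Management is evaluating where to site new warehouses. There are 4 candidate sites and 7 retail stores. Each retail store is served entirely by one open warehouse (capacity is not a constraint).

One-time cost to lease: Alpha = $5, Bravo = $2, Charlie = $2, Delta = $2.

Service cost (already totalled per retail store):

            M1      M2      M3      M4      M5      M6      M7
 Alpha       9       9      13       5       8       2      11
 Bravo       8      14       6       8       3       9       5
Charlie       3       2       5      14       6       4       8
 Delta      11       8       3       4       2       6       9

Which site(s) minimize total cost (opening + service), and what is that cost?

Open Bravo, Charlie and Delta; minimum total cost 29.

For any fixed open set, each retail store goes to its cheapest open site; total = fixed + service.
{Bravo, Charlie, Delta}: M1→Charlie 3, M2→Charlie 2, M3→Delta 3, M4→Delta 4, M5→Delta 2, M6→Charlie 4, M7→Bravo 5. Service 23; fixed 6; total 29.
{Charlie, Delta}: M1→Charlie 3, M2→Charlie 2, M3→Delta 3, M4→Delta 4, M5→Delta 2, M6→Charlie 4, M7→Charlie 8. Service 26; fixed 4; total 30.
{Alpha, Bravo, Charlie, Delta}: M1→Charlie 3, M2→Charlie 2, M3→Delta 3, M4→Delta 4, M5→Delta 2, M6→Alpha 2, M7→Bravo 5. Service 21; fixed 11; total 32.
{Bravo}: M1→Bravo 8, M2→Bravo 14, M3→Bravo 6, M4→Bravo 8, M5→Bravo 3, M6→Bravo 9, M7→Bravo 5. Service 53; fixed 2; total 55.
(All 15 nonempty subsets were checked; Bravo, Charlie and Delta is lowest.)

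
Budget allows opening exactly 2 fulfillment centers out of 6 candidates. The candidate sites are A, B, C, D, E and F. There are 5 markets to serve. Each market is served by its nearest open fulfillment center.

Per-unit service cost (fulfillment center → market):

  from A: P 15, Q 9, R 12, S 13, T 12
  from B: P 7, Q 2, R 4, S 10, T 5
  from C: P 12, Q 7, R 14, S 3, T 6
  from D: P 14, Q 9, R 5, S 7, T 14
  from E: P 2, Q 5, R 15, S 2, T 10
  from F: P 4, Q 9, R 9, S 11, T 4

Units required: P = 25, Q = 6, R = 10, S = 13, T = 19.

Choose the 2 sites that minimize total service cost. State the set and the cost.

Choose B and E; total service cost 223.

With exactly 2 open, each market uses its cheapest among the chosen.
{B, E}: P→E 2·25=50, Q→B 2·6=12, R→B 4·10=40, S→E 2·13=26, T→B 5·19=95. Service cost 223.
{E, F}: service cost 272
{D, E}: service cost 346
Among all 15 size-2 choices, {B, E} is lowest.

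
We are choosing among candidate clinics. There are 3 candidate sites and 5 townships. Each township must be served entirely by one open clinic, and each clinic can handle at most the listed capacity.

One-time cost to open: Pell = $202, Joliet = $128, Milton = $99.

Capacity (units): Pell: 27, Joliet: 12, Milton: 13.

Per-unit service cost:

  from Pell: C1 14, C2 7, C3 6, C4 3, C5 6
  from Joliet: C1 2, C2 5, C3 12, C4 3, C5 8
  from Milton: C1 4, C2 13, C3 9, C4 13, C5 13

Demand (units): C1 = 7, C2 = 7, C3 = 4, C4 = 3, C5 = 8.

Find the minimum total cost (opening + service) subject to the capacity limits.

Minimum total cost: 459

Open {Pell, Milton}: C1→Milton 4·7=28, C2→Pell 7·7=49, C3→Pell 6·4=24, C4→Pell 3·3=9, C5→Pell 6·8=48.
Loads: Pell carries 22/27, Milton carries 7/13. Service 158; fixed 301; total 459.
Next best feasible plan costs 471.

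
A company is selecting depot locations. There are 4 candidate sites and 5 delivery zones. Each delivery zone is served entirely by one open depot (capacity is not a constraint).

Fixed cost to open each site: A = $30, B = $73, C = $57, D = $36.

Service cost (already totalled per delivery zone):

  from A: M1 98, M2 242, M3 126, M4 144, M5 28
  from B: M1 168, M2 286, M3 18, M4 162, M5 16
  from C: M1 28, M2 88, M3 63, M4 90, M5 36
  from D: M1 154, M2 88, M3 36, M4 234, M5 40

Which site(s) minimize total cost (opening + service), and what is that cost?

For any fixed open set, each delivery zone goes to its cheapest open site; total = fixed + service.
{C}: M1→C 28, M2→C 88, M3→C 63, M4→C 90, M5→C 36. Service 305; fixed 57; total 362.
{B, C}: service 240 + fixed 130 = 370
{C, D}: M1→C 28, M2→C 88, M3→D 36, M4→C 90, M5→C 36. Service 278; fixed 93; total 371.
{A, B, C, D}: M1→C 28, M2→C 88, M3→B 18, M4→C 90, M5→B 16. Service 240; fixed 196; total 436.
No other subset beats 362.

Open C only; minimum total cost 362.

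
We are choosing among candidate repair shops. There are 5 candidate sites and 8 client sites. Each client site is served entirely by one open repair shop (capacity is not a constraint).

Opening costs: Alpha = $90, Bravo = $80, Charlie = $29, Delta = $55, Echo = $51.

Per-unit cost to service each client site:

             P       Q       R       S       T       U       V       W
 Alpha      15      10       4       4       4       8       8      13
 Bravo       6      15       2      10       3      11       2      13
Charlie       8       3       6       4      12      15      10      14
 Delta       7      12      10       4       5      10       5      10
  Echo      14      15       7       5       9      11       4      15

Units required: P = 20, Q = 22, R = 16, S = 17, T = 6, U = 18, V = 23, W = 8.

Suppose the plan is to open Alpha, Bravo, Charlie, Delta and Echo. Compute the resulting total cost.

Each client site is assigned to its cheapest site among the open ones.
{Alpha, Bravo, Charlie, Delta, Echo}: P→Bravo 6·20=120, Q→Charlie 3·22=66, R→Bravo 2·16=32, S→Alpha 4·17=68, T→Bravo 3·6=18, U→Alpha 8·18=144, V→Bravo 2·23=46, W→Delta 10·8=80. Service 574; fixed 305; total 879.

Total cost: 879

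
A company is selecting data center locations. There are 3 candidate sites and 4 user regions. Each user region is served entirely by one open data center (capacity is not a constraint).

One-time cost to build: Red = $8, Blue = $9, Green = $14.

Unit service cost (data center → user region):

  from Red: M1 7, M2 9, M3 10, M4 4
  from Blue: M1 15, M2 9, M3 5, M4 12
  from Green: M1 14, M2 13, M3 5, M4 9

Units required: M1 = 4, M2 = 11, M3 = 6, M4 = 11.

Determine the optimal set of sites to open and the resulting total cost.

Open Red and Blue; minimum total cost 218.

For any fixed open set, each user region goes to its cheapest open site; total = fixed + service.
{Red, Blue}: M1→Red 7·4=28, M2→Red 9·11=99, M3→Blue 5·6=30, M4→Red 4·11=44. Service 201; fixed 17; total 218.
{Red, Green}: service 201 + fixed 22 = 223
{Red, Blue, Green}: M1→Red 7·4=28, M2→Red 9·11=99, M3→Blue 5·6=30, M4→Red 4·11=44. Service 201; fixed 31; total 232.
{Red}: M1→Red 7·4=28, M2→Red 9·11=99, M3→Red 10·6=60, M4→Red 4·11=44. Service 231; fixed 8; total 239.
No other subset beats 218.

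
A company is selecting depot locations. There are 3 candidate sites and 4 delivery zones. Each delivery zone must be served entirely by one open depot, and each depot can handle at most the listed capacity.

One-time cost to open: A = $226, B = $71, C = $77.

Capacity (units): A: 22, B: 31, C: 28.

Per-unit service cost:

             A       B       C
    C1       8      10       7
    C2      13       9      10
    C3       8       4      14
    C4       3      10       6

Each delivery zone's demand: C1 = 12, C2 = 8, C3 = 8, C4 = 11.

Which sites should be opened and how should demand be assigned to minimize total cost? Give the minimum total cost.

Minimum total cost: 402

Open {B, C}: C1→C 7·12=84, C2→B 9·8=72, C3→B 4·8=32, C4→C 6·11=66.
Loads: B carries 16/31, C carries 23/28. Service 254; fixed 148; total 402.
Next best feasible plan costs 438.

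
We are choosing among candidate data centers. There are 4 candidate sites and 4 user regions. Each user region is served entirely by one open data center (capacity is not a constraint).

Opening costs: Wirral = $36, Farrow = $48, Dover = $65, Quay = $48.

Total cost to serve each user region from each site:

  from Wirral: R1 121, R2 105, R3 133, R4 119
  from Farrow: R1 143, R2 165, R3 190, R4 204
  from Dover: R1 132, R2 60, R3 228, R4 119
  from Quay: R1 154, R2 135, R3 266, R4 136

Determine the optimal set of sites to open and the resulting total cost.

Open Wirral only; minimum total cost 514.

For any fixed open set, each user region goes to its cheapest open site; total = fixed + service.
{Wirral}: R1→Wirral 121, R2→Wirral 105, R3→Wirral 133, R4→Wirral 119. Service 478; fixed 36; total 514.
{Wirral, Dover}: service 433 + fixed 101 = 534
{Wirral, Farrow}: service 478 + fixed 84 = 562
{Wirral, Farrow, Dover, Quay}: R1→Wirral 121, R2→Dover 60, R3→Wirral 133, R4→Wirral 119. Service 433; fixed 197; total 630.
No other subset beats 514.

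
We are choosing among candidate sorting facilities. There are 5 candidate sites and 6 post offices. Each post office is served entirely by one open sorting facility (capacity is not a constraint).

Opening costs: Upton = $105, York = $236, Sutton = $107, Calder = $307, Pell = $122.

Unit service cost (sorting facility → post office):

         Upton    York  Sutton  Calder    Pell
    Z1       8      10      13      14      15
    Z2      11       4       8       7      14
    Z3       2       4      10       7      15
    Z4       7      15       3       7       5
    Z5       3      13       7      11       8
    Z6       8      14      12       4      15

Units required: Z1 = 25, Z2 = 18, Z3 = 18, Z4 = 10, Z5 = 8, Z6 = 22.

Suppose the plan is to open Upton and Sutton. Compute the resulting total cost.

Each post office is assigned to its cheapest site among the open ones.
{Upton, Sutton}: Z1→Upton 8·25=200, Z2→Sutton 8·18=144, Z3→Upton 2·18=36, Z4→Sutton 3·10=30, Z5→Upton 3·8=24, Z6→Upton 8·22=176. Service 610; fixed 212; total 822.

Total cost: 822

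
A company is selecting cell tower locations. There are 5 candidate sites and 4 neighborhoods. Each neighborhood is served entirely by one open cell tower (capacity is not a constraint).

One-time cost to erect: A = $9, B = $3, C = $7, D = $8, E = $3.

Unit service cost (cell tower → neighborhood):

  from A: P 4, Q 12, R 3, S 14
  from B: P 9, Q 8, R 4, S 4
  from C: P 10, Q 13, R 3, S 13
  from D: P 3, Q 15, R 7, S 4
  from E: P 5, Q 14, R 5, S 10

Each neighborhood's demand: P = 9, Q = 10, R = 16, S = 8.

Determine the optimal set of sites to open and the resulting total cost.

For any fixed open set, each neighborhood goes to its cheapest open site; total = fixed + service.
{B, C, D}: P→D 3·9=27, Q→B 8·10=80, R→C 3·16=48, S→B 4·8=32. Service 187; fixed 18; total 205.
{A, B, D}: service 187 + fixed 20 = 207
{A, B}: P→A 4·9=36, Q→B 8·10=80, R→A 3·16=48, S→B 4·8=32. Service 196; fixed 12; total 208.
{A, B, C, D, E}: P→D 3·9=27, Q→B 8·10=80, R→A 3·16=48, S→B 4·8=32. Service 187; fixed 30; total 217.
No other subset beats 205.

Open B, C and D; minimum total cost 205.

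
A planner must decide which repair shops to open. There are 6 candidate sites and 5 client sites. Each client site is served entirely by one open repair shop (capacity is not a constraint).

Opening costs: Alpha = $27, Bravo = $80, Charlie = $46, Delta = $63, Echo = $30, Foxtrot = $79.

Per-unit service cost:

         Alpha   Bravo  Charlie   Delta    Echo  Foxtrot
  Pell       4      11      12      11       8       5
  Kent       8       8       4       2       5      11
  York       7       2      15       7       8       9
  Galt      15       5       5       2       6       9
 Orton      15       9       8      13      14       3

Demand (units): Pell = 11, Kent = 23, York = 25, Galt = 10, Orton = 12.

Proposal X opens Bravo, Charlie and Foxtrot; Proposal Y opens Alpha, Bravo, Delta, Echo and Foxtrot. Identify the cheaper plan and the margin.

Proposal Y is cheaper by 13.

Proposal X: {Bravo, Charlie, Foxtrot}: Pell→Foxtrot 5·11=55, Kent→Charlie 4·23=92, York→Bravo 2·25=50, Galt→Bravo 5·10=50, Orton→Foxtrot 3·12=36. Service 283; fixed 205; total 488.
Proposal Y: {Alpha, Bravo, Delta, Echo, Foxtrot}: Pell→Alpha 4·11=44, Kent→Delta 2·23=46, York→Bravo 2·25=50, Galt→Delta 2·10=20, Orton→Foxtrot 3·12=36. Service 196; fixed 279; total 475.
Difference: |488 − 475| = 13.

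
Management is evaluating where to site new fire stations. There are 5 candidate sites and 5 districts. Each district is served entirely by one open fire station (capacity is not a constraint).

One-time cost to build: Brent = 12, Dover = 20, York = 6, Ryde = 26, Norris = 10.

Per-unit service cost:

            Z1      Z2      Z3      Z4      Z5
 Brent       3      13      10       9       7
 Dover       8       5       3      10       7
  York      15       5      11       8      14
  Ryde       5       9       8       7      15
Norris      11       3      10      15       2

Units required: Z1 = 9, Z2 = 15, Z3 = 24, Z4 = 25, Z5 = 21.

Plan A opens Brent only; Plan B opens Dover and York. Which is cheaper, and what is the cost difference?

Plan A: {Brent}: Z1→Brent 3·9=27, Z2→Brent 13·15=195, Z3→Brent 10·24=240, Z4→Brent 9·25=225, Z5→Brent 7·21=147. Service 834; fixed 12; total 846.
Plan B: {Dover, York}: Z1→Dover 8·9=72, Z2→Dover 5·15=75, Z3→Dover 3·24=72, Z4→York 8·25=200, Z5→Dover 7·21=147. Service 566; fixed 26; total 592.
Difference: |846 − 592| = 254.

Plan B is cheaper by 254.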